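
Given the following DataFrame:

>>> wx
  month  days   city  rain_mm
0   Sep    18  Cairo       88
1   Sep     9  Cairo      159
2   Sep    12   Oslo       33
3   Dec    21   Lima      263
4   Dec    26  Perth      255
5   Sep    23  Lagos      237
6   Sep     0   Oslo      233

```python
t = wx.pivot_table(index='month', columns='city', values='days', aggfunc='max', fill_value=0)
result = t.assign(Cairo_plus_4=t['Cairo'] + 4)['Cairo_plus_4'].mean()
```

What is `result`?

pivot: rows=month, cols=city, max(days):
city   Cairo  Lagos  Lima  Oslo  Perth
month                                 
Dec        0      0    21     0     26
Sep       18     23     0    12      0
add column Cairo_plus_4 = t['Cairo'] + 4:
city   Cairo  Lagos  Lima  Oslo  Perth  Cairo_plus_4
month                                               
Dec        0      0    21     0     26             4
Sep       18     23     0    12      0            22
Finally, mean of column 'Cairo_plus_4' = 13.0.

13.0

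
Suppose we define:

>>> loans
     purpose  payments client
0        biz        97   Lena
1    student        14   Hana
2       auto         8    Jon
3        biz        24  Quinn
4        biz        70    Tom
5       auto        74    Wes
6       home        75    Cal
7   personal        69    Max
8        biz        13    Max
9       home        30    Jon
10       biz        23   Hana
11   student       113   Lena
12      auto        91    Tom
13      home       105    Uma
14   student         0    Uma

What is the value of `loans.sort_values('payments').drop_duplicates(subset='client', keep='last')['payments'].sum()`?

604

sort by payments:
     purpose  payments client
14   student         0    Uma
2       auto         8    Jon
8        biz        13    Max
1    student        14   Hana
10       biz        23   Hana
3        biz        24  Quinn
9       home        30    Jon
7   personal        69    Max
4        biz        70    Tom
5       auto        74    Wes
6       home        75    Cal
12      auto        91    Tom
0        biz        97   Lena
13      home       105    Uma
11   student       113   Lena
drop duplicate client (keep=last):
     purpose  payments client
10       biz        23   Hana
3        biz        24  Quinn
9       home        30    Jon
7   personal        69    Max
5       auto        74    Wes
6       home        75    Cal
12      auto        91    Tom
13      home       105    Uma
11   student       113   Lena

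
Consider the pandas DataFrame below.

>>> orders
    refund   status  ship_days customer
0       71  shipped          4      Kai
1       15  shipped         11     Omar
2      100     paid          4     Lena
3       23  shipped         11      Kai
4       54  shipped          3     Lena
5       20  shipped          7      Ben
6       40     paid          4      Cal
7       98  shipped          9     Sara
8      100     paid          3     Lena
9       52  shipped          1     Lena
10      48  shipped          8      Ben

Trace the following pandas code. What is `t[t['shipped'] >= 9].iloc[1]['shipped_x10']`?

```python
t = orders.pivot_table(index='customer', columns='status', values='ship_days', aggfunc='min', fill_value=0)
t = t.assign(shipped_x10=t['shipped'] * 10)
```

90

pivot: rows=customer, cols=status, min(ship_days):
status    paid  shipped
customer               
Ben          0        7
Cal          4        0
Kai          0        4
Lena         3        1
Omar         0       11
Sara         0        9
add column shipped_x10 = t['shipped'] * 10:
status    paid  shipped  shipped_x10
customer                            
Ben          0        7           70
Cal          4        0            0
Kai          0        4           40
Lena         3        1           10
Omar         0       11          110
Sara         0        9           90
filter rows where shipped >= 9:
status    paid  shipped  shipped_x10
customer                            
Omar         0       11          110
Sara         0        9           90
So iloc[1]['shipped_x10'] = 90.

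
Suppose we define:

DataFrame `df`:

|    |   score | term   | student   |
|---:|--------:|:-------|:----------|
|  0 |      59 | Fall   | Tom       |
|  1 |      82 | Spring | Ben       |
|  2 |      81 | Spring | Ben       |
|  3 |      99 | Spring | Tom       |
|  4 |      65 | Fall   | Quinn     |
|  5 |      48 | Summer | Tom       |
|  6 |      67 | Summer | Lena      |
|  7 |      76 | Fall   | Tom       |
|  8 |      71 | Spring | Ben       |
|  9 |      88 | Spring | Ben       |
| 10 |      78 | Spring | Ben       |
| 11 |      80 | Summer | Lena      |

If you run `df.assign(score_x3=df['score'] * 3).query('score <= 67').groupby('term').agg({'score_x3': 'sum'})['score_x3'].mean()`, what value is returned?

358.5

add column score_x3 = df['score'] * 3:
    score    term student  score_x3
0      59    Fall     Tom       177
1      82  Spring     Ben       246
2      81  Spring     Ben       243
3      99  Spring     Tom       297
4      65    Fall   Quinn       195
5      48  Summer     Tom       144
6      67  Summer    Lena       201
7      76    Fall     Tom       228
8      71  Spring     Ben       213
9      88  Spring     Ben       264
10     78  Spring     Ben       234
11     80  Summer    Lena       240
filter rows where score <= 67:
   score    term student  score_x3
0     59    Fall     Tom       177
4     65    Fall   Quinn       195
5     48  Summer     Tom       144
6     67  Summer    Lena       201
group by term, sum of score_x3:
        score_x3
term            
Fall         372
Summer       345
Finally, mean of column 'score_x3' = 358.5.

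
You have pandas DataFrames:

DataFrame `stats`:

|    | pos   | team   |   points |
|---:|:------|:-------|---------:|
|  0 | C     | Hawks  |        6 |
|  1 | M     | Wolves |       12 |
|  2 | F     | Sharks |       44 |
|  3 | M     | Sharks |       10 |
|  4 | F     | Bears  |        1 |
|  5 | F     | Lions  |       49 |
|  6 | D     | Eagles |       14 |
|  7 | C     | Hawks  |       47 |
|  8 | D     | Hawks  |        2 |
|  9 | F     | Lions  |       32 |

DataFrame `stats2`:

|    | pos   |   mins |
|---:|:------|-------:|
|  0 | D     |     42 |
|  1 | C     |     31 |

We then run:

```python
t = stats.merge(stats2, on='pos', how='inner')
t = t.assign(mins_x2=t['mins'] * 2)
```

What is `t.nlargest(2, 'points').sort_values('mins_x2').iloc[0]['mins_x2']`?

62

merge on 'pos' (how='inner') → 4 rows:
  pos    team  points  mins
0   C   Hawks       6    31
1   D  Eagles      14    42
2   C   Hawks      47    31
3   D   Hawks       2    42
add column mins_x2 = t['mins'] * 2:
  pos    team  points  mins  mins_x2
0   C   Hawks       6    31       62
1   D  Eagles      14    42       84
2   C   Hawks      47    31       62
3   D   Hawks       2    42       84
take 2 rows with largest points:
  pos    team  points  mins  mins_x2
2   C   Hawks      47    31       62
1   D  Eagles      14    42       84
sort by mins_x2:
  pos    team  points  mins  mins_x2
2   C   Hawks      47    31       62
1   D  Eagles      14    42       84
So iloc[0]['mins_x2'] = 62.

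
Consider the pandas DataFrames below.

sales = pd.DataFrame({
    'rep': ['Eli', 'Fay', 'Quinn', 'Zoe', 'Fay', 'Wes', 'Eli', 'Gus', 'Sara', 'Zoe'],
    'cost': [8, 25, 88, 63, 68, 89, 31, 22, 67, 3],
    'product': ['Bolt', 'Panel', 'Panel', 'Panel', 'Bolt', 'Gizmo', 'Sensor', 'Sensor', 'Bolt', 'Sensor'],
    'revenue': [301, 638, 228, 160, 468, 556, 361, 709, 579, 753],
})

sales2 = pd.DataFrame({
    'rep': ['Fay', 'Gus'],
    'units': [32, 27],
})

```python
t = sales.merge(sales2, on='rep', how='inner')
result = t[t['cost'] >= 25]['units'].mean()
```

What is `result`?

32.0

merge on 'rep' (how='inner') → 3 rows:
   rep  cost product  revenue  units
0  Fay    25   Panel      638     32
1  Fay    68    Bolt      468     32
2  Gus    22  Sensor      709     27
filter rows where cost >= 25:
   rep  cost product  revenue  units
0  Fay    25   Panel      638     32
1  Fay    68    Bolt      468     32
mean of column 'units' → 32.0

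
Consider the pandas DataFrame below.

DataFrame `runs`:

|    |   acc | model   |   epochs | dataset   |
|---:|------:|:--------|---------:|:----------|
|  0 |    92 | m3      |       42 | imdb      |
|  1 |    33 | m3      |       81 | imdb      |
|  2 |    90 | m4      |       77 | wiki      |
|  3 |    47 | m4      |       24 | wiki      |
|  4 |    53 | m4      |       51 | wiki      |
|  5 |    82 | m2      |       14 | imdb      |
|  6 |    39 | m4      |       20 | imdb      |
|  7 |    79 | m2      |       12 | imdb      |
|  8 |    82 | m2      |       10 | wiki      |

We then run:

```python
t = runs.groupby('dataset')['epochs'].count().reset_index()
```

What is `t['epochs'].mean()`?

group by dataset, count of epochs:
dataset
imdb    5
wiki    4
Name: epochs, dtype: int64
reset_index():
  dataset  epochs
0    imdb       5
1    wiki       4
The mean of column 'epochs' is 4.5.

4.5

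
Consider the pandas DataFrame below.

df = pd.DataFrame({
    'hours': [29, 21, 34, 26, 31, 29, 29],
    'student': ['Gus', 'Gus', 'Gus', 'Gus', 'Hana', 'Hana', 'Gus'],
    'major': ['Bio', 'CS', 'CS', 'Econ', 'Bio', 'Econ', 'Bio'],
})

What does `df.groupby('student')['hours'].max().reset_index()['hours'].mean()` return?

32.5

group by student, max of hours:
student
Gus     34
Hana    31
Name: hours, dtype: int64
reset_index():
  student  hours
0     Gus     34
1    Hana     31
So mean() = 32.5.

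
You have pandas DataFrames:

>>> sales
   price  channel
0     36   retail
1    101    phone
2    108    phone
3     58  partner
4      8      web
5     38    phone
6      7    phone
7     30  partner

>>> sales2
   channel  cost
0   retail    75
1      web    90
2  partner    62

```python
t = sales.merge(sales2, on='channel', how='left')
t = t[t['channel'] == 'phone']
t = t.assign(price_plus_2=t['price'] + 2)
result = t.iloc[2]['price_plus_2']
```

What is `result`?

merge on 'channel' (how='left') → 8 rows:
   price  channel  cost
0     36   retail  75.0
1    101    phone   NaN
2    108    phone   NaN
3     58  partner  62.0
4      8      web  90.0
5     38    phone   NaN
6      7    phone   NaN
7     30  partner  62.0
filter rows where channel == 'phone':
   price channel  cost
1    101   phone   NaN
2    108   phone   NaN
5     38   phone   NaN
6      7   phone   NaN
add column price_plus_2 = t['price'] + 2:
   price channel  cost  price_plus_2
1    101   phone   NaN           103
2    108   phone   NaN           110
5     38   phone   NaN            40
6      7   phone   NaN             9
Finally, value at position 2, column 'price_plus_2' = 40.

40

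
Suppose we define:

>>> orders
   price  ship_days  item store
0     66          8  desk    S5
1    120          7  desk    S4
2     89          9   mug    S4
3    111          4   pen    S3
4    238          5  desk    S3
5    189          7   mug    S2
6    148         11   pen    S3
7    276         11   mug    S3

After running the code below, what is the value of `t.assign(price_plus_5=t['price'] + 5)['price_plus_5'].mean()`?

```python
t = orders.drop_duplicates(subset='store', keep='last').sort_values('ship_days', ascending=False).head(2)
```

drop duplicate store (keep=last):
   price  ship_days  item store
0     66          8  desk    S5
2     89          9   mug    S4
5    189          7   mug    S2
7    276         11   mug    S3
sort by ship_days descending:
   price  ship_days  item store
7    276         11   mug    S3
2     89          9   mug    S4
0     66          8  desk    S5
5    189          7   mug    S2
take first 2 rows:
   price  ship_days item store
7    276         11  mug    S3
2     89          9  mug    S4
add column price_plus_5 = t['price'] + 5:
   price  ship_days item store  price_plus_5
7    276         11  mug    S3           281
2     89          9  mug    S4            94
mean of column 'price_plus_5' → 187.5

187.5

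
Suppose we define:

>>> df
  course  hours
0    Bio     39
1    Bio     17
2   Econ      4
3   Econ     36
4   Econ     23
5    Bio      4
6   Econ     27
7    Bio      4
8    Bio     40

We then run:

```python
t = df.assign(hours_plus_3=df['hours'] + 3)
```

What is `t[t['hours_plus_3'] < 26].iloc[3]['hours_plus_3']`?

add column hours_plus_3 = df['hours'] + 3:
  course  hours  hours_plus_3
0    Bio     39            42
1    Bio     17            20
2   Econ      4             7
3   Econ     36            39
4   Econ     23            26
5    Bio      4             7
6   Econ     27            30
7    Bio      4             7
8    Bio     40            43
filter rows where hours_plus_3 < 26:
  course  hours  hours_plus_3
1    Bio     17            20
2   Econ      4             7
5    Bio      4             7
7    Bio      4             7
Hence 7.

7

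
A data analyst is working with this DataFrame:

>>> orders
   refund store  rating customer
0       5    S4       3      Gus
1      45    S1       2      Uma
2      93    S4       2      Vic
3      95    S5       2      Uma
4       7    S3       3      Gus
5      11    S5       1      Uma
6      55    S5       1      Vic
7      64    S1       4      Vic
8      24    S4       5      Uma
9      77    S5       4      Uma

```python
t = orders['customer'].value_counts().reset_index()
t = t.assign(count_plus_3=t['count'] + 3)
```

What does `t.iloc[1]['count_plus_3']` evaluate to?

6

value_counts of customer:
customer
Uma    5
Vic    3
Gus    2
Name: count, dtype: int64
reset_index():
  customer  count
0      Uma      5
1      Vic      3
2      Gus      2
add column count_plus_3 = t['count'] + 3:
  customer  count  count_plus_3
0      Uma      5             8
1      Vic      3             6
2      Gus      2             5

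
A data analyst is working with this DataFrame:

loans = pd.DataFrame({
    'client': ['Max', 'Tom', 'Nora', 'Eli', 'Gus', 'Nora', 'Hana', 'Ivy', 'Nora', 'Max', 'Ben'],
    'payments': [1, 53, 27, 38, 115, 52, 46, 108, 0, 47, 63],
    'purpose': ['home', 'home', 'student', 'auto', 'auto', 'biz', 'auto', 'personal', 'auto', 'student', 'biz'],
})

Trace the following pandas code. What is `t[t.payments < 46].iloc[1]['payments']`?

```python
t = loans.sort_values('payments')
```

sort by payments:
   client  payments   purpose
8    Nora         0      auto
0     Max         1      home
2    Nora        27   student
3     Eli        38      auto
6    Hana        46      auto
9     Max        47   student
5    Nora        52       biz
1     Tom        53      home
10    Ben        63       biz
7     Ivy       108  personal
4     Gus       115      auto
filter rows where payments < 46:
  client  payments  purpose
8   Nora         0     auto
0    Max         1     home
2   Nora        27  student
3    Eli        38     auto
Hence 1.

1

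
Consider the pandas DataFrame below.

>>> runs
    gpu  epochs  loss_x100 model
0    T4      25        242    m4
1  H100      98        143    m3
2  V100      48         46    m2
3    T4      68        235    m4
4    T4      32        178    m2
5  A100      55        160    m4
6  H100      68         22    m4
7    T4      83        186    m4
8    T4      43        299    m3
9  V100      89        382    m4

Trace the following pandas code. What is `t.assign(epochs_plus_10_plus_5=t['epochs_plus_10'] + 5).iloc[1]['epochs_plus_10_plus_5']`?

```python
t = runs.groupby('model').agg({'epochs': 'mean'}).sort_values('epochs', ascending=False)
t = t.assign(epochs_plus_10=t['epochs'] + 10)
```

group by model, mean of epochs:
          epochs
model           
m2     40.000000
m3     70.500000
m4     64.666667
sort by epochs descending:
          epochs
model           
m3     70.500000
m4     64.666667
m2     40.000000
add column epochs_plus_10 = t['epochs'] + 10:
          epochs  epochs_plus_10
model                           
m3     70.500000       80.500000
m4     64.666667       74.666667
m2     40.000000       50.000000
add column epochs_plus_10_plus_5 = t['epochs_plus_10'] + 5:
          epochs  epochs_plus_10  epochs_plus_10_plus_5
model                                                  
m3     70.500000       80.500000              85.500000
m4     64.666667       74.666667              79.666667
m2     40.000000       50.000000              55.000000
Finally, value at position 1, column 'epochs_plus_10_plus_5' = 79.6666666667.

79.6666666667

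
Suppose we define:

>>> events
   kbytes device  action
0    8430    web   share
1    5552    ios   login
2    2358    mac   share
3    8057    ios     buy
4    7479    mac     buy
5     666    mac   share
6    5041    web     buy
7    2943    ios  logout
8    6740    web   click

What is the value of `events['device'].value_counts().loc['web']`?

3

value_counts of device:
device
web    3
ios    3
mac    3
Name: count, dtype: int64
Finally, value at index 'web' = 3.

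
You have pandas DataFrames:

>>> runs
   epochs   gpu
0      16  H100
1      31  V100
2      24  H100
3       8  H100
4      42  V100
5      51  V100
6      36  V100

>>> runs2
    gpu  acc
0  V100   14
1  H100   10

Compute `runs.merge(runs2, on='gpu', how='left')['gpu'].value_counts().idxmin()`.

merge on 'gpu' (how='left') → 7 rows:
   epochs   gpu  acc
0      16  H100   10
1      31  V100   14
2      24  H100   10
3       8  H100   10
4      42  V100   14
5      51  V100   14
6      36  V100   14
value_counts of gpu:
gpu
V100    4
H100    3
Name: count, dtype: int64
Reading off the label with the smallest value, we get H100.

H100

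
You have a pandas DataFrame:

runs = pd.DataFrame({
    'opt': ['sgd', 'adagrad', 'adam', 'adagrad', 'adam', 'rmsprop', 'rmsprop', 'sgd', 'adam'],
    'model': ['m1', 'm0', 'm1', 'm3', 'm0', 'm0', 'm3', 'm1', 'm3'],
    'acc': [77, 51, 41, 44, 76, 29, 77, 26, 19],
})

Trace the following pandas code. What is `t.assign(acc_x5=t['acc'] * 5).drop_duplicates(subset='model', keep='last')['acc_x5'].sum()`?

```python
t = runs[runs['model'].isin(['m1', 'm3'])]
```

225

filter rows where model in ['m1', 'm3']:
       opt model  acc
0      sgd    m1   77
2     adam    m1   41
3  adagrad    m3   44
6  rmsprop    m3   77
7      sgd    m1   26
8     adam    m3   19
add column acc_x5 = t['acc'] * 5:
       opt model  acc  acc_x5
0      sgd    m1   77     385
2     adam    m1   41     205
3  adagrad    m3   44     220
6  rmsprop    m3   77     385
7      sgd    m1   26     130
8     adam    m3   19      95
drop duplicate model (keep=last):
    opt model  acc  acc_x5
7   sgd    m1   26     130
8  adam    m3   19      95
Taking the sum of column 'acc_x5' gives 225.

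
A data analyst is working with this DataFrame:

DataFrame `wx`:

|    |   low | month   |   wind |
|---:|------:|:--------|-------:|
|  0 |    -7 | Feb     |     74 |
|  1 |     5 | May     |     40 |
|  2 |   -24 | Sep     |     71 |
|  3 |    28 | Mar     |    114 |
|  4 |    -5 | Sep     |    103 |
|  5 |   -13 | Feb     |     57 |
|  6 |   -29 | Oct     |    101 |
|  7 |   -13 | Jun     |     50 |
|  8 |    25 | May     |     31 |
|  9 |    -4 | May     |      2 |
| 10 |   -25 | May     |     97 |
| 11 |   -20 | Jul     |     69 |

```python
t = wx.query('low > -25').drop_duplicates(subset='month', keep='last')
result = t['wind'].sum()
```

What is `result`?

filter rows where low > -25:
    low month  wind
0    -7   Feb    74
1     5   May    40
2   -24   Sep    71
3    28   Mar   114
4    -5   Sep   103
5   -13   Feb    57
7   -13   Jun    50
8    25   May    31
9    -4   May     2
11  -20   Jul    69
drop duplicate month (keep=last):
    low month  wind
3    28   Mar   114
4    -5   Sep   103
5   -13   Feb    57
7   -13   Jun    50
9    -4   May     2
11  -20   Jul    69
Finally, sum of column 'wind' = 395.

395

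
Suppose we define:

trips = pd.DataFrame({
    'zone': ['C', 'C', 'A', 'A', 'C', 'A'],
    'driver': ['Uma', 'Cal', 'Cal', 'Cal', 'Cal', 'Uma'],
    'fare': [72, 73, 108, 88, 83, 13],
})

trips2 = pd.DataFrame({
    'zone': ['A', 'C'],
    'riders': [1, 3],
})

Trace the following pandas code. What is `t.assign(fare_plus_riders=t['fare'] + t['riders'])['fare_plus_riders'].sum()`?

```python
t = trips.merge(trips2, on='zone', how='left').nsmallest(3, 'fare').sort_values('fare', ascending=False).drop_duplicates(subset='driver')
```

merge on 'zone' (how='left') → 6 rows:
  zone driver  fare  riders
0    C    Uma    72       3
1    C    Cal    73       3
2    A    Cal   108       1
3    A    Cal    88       1
4    C    Cal    83       3
5    A    Uma    13       1
take 3 rows with smallest fare:
  zone driver  fare  riders
5    A    Uma    13       1
0    C    Uma    72       3
1    C    Cal    73       3
sort by fare descending:
  zone driver  fare  riders
1    C    Cal    73       3
0    C    Uma    72       3
5    A    Uma    13       1
drop duplicate driver (keep=first):
  zone driver  fare  riders
1    C    Cal    73       3
0    C    Uma    72       3
add column fare_plus_riders = t['fare'] + t['riders']:
  zone driver  fare  riders  fare_plus_riders
1    C    Cal    73       3                76
0    C    Uma    72       3                75
Reading off the sum of column 'fare_plus_riders', we get 151.

151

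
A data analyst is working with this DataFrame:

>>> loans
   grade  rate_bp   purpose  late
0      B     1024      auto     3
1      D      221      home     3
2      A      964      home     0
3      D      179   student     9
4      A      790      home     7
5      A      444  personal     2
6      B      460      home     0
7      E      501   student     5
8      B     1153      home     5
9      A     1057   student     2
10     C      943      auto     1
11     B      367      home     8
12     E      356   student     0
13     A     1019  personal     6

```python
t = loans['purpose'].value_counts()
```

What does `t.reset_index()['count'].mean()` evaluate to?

3.5

value_counts of purpose:
purpose
home        6
student     4
auto        2
personal    2
Name: count, dtype: int64
reset_index():
    purpose  count
0      home      6
1   student      4
2      auto      2
3  personal      2
mean of column 'count' → 3.5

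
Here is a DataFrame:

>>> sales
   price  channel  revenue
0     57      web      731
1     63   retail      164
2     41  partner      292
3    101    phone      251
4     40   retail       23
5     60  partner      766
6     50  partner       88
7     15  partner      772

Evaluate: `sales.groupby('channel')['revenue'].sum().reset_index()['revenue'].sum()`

group by channel, sum of revenue:
channel
partner    1918
phone       251
retail      187
web         731
Name: revenue, dtype: int64
reset_index():
   channel  revenue
0  partner     1918
1    phone      251
2   retail      187
3      web      731
Finally, sum of column 'revenue' = 3087.

3087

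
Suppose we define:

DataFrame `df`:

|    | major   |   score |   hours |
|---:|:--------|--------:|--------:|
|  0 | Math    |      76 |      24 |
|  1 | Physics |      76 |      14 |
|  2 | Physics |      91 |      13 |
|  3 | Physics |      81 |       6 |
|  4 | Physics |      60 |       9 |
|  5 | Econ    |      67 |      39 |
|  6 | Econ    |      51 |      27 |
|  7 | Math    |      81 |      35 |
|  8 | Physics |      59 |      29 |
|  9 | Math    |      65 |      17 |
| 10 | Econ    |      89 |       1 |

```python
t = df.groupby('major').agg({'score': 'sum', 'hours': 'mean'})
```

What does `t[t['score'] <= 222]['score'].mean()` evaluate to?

214.5

group by major: sum(score), mean(hours):
         score      hours
major                    
Econ       207  22.333333
Math       222  25.333333
Physics    367  14.200000
filter rows where score <= 222:
       score      hours
major                  
Econ     207  22.333333
Math     222  25.333333
mean of column 'score' → 214.5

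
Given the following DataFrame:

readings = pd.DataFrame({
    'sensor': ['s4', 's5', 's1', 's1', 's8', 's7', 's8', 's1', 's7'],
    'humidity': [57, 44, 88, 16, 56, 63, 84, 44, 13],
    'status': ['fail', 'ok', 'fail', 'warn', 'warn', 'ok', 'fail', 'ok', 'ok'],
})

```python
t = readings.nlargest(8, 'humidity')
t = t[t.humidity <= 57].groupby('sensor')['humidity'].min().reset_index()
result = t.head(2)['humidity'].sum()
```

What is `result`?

73

take 8 rows with largest humidity:
  sensor  humidity status
2     s1        88   fail
6     s8        84   fail
5     s7        63     ok
0     s4        57   fail
4     s8        56   warn
1     s5        44     ok
7     s1        44     ok
3     s1        16   warn
filter rows where humidity <= 57:
  sensor  humidity status
0     s4        57   fail
4     s8        56   warn
1     s5        44     ok
7     s1        44     ok
3     s1        16   warn
group by sensor, min of humidity:
sensor
s1    16
s4    57
s5    44
s8    56
Name: humidity, dtype: int64
reset_index():
  sensor  humidity
0     s1        16
1     s4        57
2     s5        44
3     s8        56
take first 2 rows:
  sensor  humidity
0     s1        16
1     s4        57
sum of column 'humidity' → 73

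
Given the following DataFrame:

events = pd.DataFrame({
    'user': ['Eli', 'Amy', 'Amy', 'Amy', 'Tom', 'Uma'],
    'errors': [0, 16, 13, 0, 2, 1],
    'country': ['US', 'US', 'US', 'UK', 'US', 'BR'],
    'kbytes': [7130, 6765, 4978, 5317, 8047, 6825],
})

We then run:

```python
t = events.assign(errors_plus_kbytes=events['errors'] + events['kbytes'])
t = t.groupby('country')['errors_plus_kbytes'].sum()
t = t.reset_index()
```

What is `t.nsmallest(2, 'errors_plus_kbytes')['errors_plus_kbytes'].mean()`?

add column errors_plus_kbytes = events['errors'] + events['kbytes']:
  user  errors country  kbytes  errors_plus_kbytes
0  Eli       0      US    7130                7130
1  Amy      16      US    6765                6781
2  Amy      13      US    4978                4991
3  Amy       0      UK    5317                5317
4  Tom       2      US    8047                8049
5  Uma       1      BR    6825                6826
group by country, sum of errors_plus_kbytes:
country
BR     6826
UK     5317
US    26951
Name: errors_plus_kbytes, dtype: int64
reset_index():
  country  errors_plus_kbytes
0      BR                6826
1      UK                5317
2      US               26951
take 2 rows with smallest errors_plus_kbytes:
  country  errors_plus_kbytes
1      UK                5317
0      BR                6826
Then the mean of column 'errors_plus_kbytes': 6071.5

6071.5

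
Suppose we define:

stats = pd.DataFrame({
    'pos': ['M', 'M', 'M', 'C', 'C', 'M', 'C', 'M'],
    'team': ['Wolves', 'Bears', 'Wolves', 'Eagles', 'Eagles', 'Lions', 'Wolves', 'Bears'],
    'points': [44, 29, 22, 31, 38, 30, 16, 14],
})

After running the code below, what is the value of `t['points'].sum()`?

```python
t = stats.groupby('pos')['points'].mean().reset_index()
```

group by pos, mean of points:
pos
C    28.333333
M    27.800000
Name: points, dtype: float64
reset_index():
  pos     points
0   C  28.333333
1   M  27.800000
Then the sum of column 'points': 56.1333333333

56.1333333333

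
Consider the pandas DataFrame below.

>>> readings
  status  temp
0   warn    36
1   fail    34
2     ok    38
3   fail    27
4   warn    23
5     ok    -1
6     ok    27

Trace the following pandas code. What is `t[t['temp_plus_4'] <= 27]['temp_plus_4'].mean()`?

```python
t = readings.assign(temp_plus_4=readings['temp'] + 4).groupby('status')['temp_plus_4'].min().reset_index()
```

15.0

add column temp_plus_4 = readings['temp'] + 4:
  status  temp  temp_plus_4
0   warn    36           40
1   fail    34           38
2     ok    38           42
3   fail    27           31
4   warn    23           27
5     ok    -1            3
6     ok    27           31
group by status, min of temp_plus_4:
status
fail    31
ok       3
warn    27
Name: temp_plus_4, dtype: int64
reset_index():
  status  temp_plus_4
0   fail           31
1     ok            3
2   warn           27
filter rows where temp_plus_4 <= 27:
  status  temp_plus_4
1     ok            3
2   warn           27
So mean() = 15.0.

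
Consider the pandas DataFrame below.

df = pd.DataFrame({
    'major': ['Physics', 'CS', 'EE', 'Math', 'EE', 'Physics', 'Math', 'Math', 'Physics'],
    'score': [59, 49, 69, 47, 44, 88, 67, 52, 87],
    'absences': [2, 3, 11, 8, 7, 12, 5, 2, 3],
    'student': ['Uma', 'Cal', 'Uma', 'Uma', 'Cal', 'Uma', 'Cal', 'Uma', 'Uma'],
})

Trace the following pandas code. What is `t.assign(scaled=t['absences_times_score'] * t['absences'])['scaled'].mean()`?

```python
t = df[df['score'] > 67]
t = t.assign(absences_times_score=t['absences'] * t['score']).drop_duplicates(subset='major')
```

10510.5

filter rows where score > 67:
     major  score  absences student
2       EE     69        11     Uma
5  Physics     88        12     Uma
8  Physics     87         3     Uma
add column absences_times_score = t['absences'] * t['score']:
     major  score  absences student  absences_times_score
2       EE     69        11     Uma                   759
5  Physics     88        12     Uma                  1056
8  Physics     87         3     Uma                   261
drop duplicate major (keep=first):
     major  score  absences student  absences_times_score
2       EE     69        11     Uma                   759
5  Physics     88        12     Uma                  1056
add column scaled = t['absences_times_score'] * t['absences']:
     major  score  absences student  absences_times_score  scaled
2       EE     69        11     Uma                   759    8349
5  Physics     88        12     Uma                  1056   12672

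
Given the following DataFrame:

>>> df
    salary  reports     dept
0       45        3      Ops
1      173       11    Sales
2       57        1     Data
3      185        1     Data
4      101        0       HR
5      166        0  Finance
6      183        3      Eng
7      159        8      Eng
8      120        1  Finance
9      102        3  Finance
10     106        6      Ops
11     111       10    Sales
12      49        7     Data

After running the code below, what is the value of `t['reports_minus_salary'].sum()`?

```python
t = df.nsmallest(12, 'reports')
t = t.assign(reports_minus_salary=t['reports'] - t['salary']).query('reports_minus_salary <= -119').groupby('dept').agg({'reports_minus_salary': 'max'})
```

-454

take 12 rows with smallest reports:
    salary  reports     dept
4      101        0       HR
5      166        0  Finance
2       57        1     Data
3      185        1     Data
8      120        1  Finance
0       45        3      Ops
6      183        3      Eng
9      102        3  Finance
10     106        6      Ops
12      49        7     Data
7      159        8      Eng
11     111       10    Sales
add column reports_minus_salary = t['reports'] - t['salary']:
    salary  reports     dept  reports_minus_salary
4      101        0       HR                  -101
5      166        0  Finance                  -166
2       57        1     Data                   -56
3      185        1     Data                  -184
8      120        1  Finance                  -119
0       45        3      Ops                   -42
6      183        3      Eng                  -180
9      102        3  Finance                   -99
10     106        6      Ops                  -100
12      49        7     Data                   -42
7      159        8      Eng                  -151
11     111       10    Sales                  -101
filter rows where reports_minus_salary <= -119:
   salary  reports     dept  reports_minus_salary
5     166        0  Finance                  -166
3     185        1     Data                  -184
8     120        1  Finance                  -119
6     183        3      Eng                  -180
7     159        8      Eng                  -151
group by dept, max of reports_minus_salary:
         reports_minus_salary
dept                         
Data                     -184
Eng                      -151
Finance                  -119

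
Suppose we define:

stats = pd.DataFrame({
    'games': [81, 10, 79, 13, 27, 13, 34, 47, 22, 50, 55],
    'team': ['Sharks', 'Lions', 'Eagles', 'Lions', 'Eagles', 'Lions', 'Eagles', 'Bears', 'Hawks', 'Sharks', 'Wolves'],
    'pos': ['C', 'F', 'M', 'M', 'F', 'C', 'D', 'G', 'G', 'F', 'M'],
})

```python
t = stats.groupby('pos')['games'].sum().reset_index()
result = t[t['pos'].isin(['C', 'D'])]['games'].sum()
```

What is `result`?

128

group by pos, sum of games:
pos
C     94
D     34
F     87
G     69
M    147
Name: games, dtype: int64
reset_index():
  pos  games
0   C     94
1   D     34
2   F     87
3   G     69
4   M    147
filter rows where pos in ['C', 'D']:
  pos  games
0   C     94
1   D     34
Taking the sum of column 'games' gives 128.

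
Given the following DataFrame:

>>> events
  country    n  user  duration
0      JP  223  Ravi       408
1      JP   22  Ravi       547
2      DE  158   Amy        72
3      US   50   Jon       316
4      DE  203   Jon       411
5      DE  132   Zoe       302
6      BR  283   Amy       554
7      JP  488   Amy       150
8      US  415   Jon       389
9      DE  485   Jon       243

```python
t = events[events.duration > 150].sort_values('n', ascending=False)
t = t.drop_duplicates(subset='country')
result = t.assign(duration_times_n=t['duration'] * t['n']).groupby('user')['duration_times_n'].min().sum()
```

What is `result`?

filter rows where duration > 150:
  country    n  user  duration
0      JP  223  Ravi       408
1      JP   22  Ravi       547
3      US   50   Jon       316
4      DE  203   Jon       411
5      DE  132   Zoe       302
6      BR  283   Amy       554
8      US  415   Jon       389
9      DE  485   Jon       243
sort by n descending:
  country    n  user  duration
9      DE  485   Jon       243
8      US  415   Jon       389
6      BR  283   Amy       554
0      JP  223  Ravi       408
4      DE  203   Jon       411
5      DE  132   Zoe       302
3      US   50   Jon       316
1      JP   22  Ravi       547
drop duplicate country (keep=first):
  country    n  user  duration
9      DE  485   Jon       243
8      US  415   Jon       389
6      BR  283   Amy       554
0      JP  223  Ravi       408
add column duration_times_n = t['duration'] * t['n']:
  country    n  user  duration  duration_times_n
9      DE  485   Jon       243            117855
8      US  415   Jon       389            161435
6      BR  283   Amy       554            156782
0      JP  223  Ravi       408             90984
group by user, min of duration_times_n:
user
Amy     156782
Jon     117855
Ravi     90984
Name: duration_times_n, dtype: int64
Then the sum of the resulting series: 365621

365621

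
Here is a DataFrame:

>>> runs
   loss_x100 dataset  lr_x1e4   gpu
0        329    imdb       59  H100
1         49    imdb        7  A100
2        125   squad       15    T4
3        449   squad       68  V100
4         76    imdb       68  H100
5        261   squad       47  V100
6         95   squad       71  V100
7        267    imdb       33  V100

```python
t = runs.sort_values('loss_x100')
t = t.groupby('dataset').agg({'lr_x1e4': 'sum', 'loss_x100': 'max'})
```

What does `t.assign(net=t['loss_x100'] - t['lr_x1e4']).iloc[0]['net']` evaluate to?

sort by loss_x100:
   loss_x100 dataset  lr_x1e4   gpu
1         49    imdb        7  A100
4         76    imdb       68  H100
6         95   squad       71  V100
2        125   squad       15    T4
5        261   squad       47  V100
7        267    imdb       33  V100
0        329    imdb       59  H100
3        449   squad       68  V100
group by dataset: sum(lr_x1e4), max(loss_x100):
         lr_x1e4  loss_x100
dataset                    
imdb         167        329
squad        201        449
add column net = t['loss_x100'] - t['lr_x1e4']:
         lr_x1e4  loss_x100  net
dataset                         
imdb         167        329  162
squad        201        449  248
Then the value at position 0, column 'net': 162

162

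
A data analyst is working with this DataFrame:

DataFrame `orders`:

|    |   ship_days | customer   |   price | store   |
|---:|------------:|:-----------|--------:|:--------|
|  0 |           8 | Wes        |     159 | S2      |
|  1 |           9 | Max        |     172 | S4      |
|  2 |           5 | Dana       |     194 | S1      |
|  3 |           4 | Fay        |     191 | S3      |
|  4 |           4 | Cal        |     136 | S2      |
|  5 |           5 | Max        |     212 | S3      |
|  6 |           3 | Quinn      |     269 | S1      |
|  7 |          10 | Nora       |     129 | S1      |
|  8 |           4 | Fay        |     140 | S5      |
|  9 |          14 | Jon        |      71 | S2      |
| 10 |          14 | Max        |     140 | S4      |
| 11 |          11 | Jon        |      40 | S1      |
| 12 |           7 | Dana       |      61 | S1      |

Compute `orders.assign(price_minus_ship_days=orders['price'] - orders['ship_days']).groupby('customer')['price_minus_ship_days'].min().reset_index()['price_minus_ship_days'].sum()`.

1013

add column price_minus_ship_days = orders['price'] - orders['ship_days']:
    ship_days customer  price store  price_minus_ship_days
0           8      Wes    159    S2                    151
1           9      Max    172    S4                    163
2           5     Dana    194    S1                    189
3           4      Fay    191    S3                    187
4           4      Cal    136    S2                    132
5           5      Max    212    S3                    207
6           3    Quinn    269    S1                    266
7          10     Nora    129    S1                    119
8           4      Fay    140    S5                    136
9          14      Jon     71    S2                     57
10         14      Max    140    S4                    126
11         11      Jon     40    S1                     29
12          7     Dana     61    S1                     54
group by customer, min of price_minus_ship_days:
customer
Cal      132
Dana      54
Fay      136
Jon       29
Max      126
Nora     119
Quinn    266
Wes      151
Name: price_minus_ship_days, dtype: int64
reset_index():
  customer  price_minus_ship_days
0      Cal                    132
1     Dana                     54
2      Fay                    136
3      Jon                     29
4      Max                    126
5     Nora                    119
6    Quinn                    266
7      Wes                    151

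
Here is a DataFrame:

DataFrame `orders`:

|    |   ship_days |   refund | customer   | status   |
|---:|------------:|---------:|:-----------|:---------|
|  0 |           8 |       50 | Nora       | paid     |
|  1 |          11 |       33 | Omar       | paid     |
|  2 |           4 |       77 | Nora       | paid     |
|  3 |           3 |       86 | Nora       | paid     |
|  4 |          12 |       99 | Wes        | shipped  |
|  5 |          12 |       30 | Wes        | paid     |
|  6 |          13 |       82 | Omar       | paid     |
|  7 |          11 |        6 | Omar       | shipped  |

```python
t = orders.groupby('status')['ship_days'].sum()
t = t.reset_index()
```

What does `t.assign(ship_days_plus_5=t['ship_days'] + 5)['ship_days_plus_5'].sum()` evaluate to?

84

group by status, sum of ship_days:
status
paid       51
shipped    23
Name: ship_days, dtype: int64
reset_index():
    status  ship_days
0     paid         51
1  shipped         23
add column ship_days_plus_5 = t['ship_days'] + 5:
    status  ship_days  ship_days_plus_5
0     paid         51                56
1  shipped         23                28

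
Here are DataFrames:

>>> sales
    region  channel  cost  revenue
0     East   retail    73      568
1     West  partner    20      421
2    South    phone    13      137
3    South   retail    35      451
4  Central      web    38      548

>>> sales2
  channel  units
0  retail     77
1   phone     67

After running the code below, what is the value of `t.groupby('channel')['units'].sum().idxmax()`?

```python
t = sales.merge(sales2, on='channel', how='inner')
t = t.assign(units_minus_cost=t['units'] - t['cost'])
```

merge on 'channel' (how='inner') → 3 rows:
  region channel  cost  revenue  units
0   East  retail    73      568     77
1  South   phone    13      137     67
2  South  retail    35      451     77
add column units_minus_cost = t['units'] - t['cost']:
  region channel  cost  revenue  units  units_minus_cost
0   East  retail    73      568     77                 4
1  South   phone    13      137     67                54
2  South  retail    35      451     77                42
group by channel, sum of units:
channel
phone      67
retail    154
Name: units, dtype: int64
Then the label with the largest value: retail

retail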